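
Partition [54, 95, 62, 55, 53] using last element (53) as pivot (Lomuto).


Pivot: 53
Place pivot at 0: [53, 95, 62, 55, 54]

Partitioned: [53, 95, 62, 55, 54]


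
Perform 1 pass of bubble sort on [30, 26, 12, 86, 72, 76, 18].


Initial: [30, 26, 12, 86, 72, 76, 18]
Pass 1: [26, 12, 30, 72, 76, 18, 86] (5 swaps)

After 1 pass: [26, 12, 30, 72, 76, 18, 86]


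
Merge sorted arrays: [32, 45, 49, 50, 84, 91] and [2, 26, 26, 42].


Take 2 from B
Take 26 from B
Take 26 from B
Take 32 from A
Take 42 from B

Merged: [2, 26, 26, 32, 42, 45, 49, 50, 84, 91]


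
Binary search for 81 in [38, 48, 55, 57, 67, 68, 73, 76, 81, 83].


Step 1: lo=0, hi=9, mid=4, val=67
Step 2: lo=5, hi=9, mid=7, val=76
Step 3: lo=8, hi=9, mid=8, val=81

Found at index 8


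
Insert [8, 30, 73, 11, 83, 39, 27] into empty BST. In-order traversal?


Insert 8: root
Insert 30: R from 8
Insert 73: R from 8 -> R from 30
Insert 11: R from 8 -> L from 30
Insert 83: R from 8 -> R from 30 -> R from 73
Insert 39: R from 8 -> R from 30 -> L from 73
Insert 27: R from 8 -> L from 30 -> R from 11

In-order: [8, 11, 27, 30, 39, 73, 83]


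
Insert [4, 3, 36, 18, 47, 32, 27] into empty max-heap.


Insert 4: [4]
Insert 3: [4, 3]
Insert 36: [36, 3, 4]
Insert 18: [36, 18, 4, 3]
Insert 47: [47, 36, 4, 3, 18]
Insert 32: [47, 36, 32, 3, 18, 4]
Insert 27: [47, 36, 32, 3, 18, 4, 27]

Final heap: [47, 36, 32, 3, 18, 4, 27]


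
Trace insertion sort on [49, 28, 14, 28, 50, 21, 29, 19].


Initial: [49, 28, 14, 28, 50, 21, 29, 19]
Insert 28: [28, 49, 14, 28, 50, 21, 29, 19]
Insert 14: [14, 28, 49, 28, 50, 21, 29, 19]
Insert 28: [14, 28, 28, 49, 50, 21, 29, 19]
Insert 50: [14, 28, 28, 49, 50, 21, 29, 19]
Insert 21: [14, 21, 28, 28, 49, 50, 29, 19]
Insert 29: [14, 21, 28, 28, 29, 49, 50, 19]
Insert 19: [14, 19, 21, 28, 28, 29, 49, 50]

Sorted: [14, 19, 21, 28, 28, 29, 49, 50]


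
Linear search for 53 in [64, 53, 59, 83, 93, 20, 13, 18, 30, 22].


i=0: 64!=53
i=1: 53==53 found!

Found at 1, 2 comps


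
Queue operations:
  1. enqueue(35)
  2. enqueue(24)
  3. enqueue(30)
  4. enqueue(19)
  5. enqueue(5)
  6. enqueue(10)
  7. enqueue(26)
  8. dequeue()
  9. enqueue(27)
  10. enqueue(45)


enqueue(35) -> [35]
enqueue(24) -> [35, 24]
enqueue(30) -> [35, 24, 30]
enqueue(19) -> [35, 24, 30, 19]
enqueue(5) -> [35, 24, 30, 19, 5]
enqueue(10) -> [35, 24, 30, 19, 5, 10]
enqueue(26) -> [35, 24, 30, 19, 5, 10, 26]
dequeue()->35, [24, 30, 19, 5, 10, 26]
enqueue(27) -> [24, 30, 19, 5, 10, 26, 27]
enqueue(45) -> [24, 30, 19, 5, 10, 26, 27, 45]

Final queue: [24, 30, 19, 5, 10, 26, 27, 45]


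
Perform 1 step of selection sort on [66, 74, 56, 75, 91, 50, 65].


Initial: [66, 74, 56, 75, 91, 50, 65]
Step 1: min=50 at 5
  Swap: [50, 74, 56, 75, 91, 66, 65]

After 1 step: [50, 74, 56, 75, 91, 66, 65]


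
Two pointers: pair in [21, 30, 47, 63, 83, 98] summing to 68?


lo=0(21)+hi=5(98)=119
lo=0(21)+hi=4(83)=104
lo=0(21)+hi=3(63)=84
lo=0(21)+hi=2(47)=68

Yes: 21+47=68


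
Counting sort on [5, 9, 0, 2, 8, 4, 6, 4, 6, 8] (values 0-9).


Input: [5, 9, 0, 2, 8, 4, 6, 4, 6, 8]
Counts: [1, 0, 1, 0, 2, 1, 2, 0, 2, 1]

Sorted: [0, 2, 4, 4, 5, 6, 6, 8, 8, 9]


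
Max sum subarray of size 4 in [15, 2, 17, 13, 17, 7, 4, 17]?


[0:4]: 47
[1:5]: 49
[2:6]: 54
[3:7]: 41
[4:8]: 45

Max: 54 at [2:6]


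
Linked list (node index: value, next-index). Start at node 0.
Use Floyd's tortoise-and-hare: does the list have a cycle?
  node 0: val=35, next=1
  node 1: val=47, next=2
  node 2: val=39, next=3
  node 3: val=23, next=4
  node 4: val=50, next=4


Floyd's tortoise (slow, +1) and hare (fast, +2):
  init: slow=0, fast=0
  step 1: slow=1, fast=2
  step 2: slow=2, fast=4
  step 3: slow=3, fast=4
  step 4: slow=4, fast=4
  slow == fast at node 4: cycle detected

Cycle: yes


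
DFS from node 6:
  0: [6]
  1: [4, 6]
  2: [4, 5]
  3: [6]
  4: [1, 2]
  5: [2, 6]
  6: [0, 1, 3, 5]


Visit 6, push [5, 3, 1, 0]
Visit 0, push []
Visit 1, push [4]
Visit 4, push [2]
Visit 2, push [5]
Visit 5, push []
Visit 3, push []

DFS order: [6, 0, 1, 4, 2, 5, 3]


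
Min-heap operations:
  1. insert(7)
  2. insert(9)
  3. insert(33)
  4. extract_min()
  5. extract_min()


insert(7) -> [7]
insert(9) -> [7, 9]
insert(33) -> [7, 9, 33]
extract_min()->7, [9, 33]
extract_min()->9, [33]

Final heap: [33]


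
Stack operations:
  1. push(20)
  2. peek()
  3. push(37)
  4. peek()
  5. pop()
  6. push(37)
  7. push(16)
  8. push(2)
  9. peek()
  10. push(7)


push(20) -> [20]
peek()->20
push(37) -> [20, 37]
peek()->37
pop()->37, [20]
push(37) -> [20, 37]
push(16) -> [20, 37, 16]
push(2) -> [20, 37, 16, 2]
peek()->2
push(7) -> [20, 37, 16, 2, 7]

Final stack: [20, 37, 16, 2, 7]


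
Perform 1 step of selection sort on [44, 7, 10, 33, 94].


Initial: [44, 7, 10, 33, 94]
Step 1: min=7 at 1
  Swap: [7, 44, 10, 33, 94]

After 1 step: [7, 44, 10, 33, 94]


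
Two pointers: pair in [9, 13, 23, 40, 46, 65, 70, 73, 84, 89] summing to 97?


lo=0(9)+hi=9(89)=98
lo=0(9)+hi=8(84)=93
lo=1(13)+hi=8(84)=97

Yes: 13+84=97


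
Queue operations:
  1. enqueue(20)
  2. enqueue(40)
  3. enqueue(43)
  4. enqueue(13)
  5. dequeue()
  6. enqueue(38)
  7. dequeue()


enqueue(20) -> [20]
enqueue(40) -> [20, 40]
enqueue(43) -> [20, 40, 43]
enqueue(13) -> [20, 40, 43, 13]
dequeue()->20, [40, 43, 13]
enqueue(38) -> [40, 43, 13, 38]
dequeue()->40, [43, 13, 38]

Final queue: [43, 13, 38]


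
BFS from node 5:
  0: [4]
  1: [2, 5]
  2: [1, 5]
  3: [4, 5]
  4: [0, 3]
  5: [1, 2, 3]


Visit 5, enqueue [1, 2, 3]
Visit 1, enqueue []
Visit 2, enqueue []
Visit 3, enqueue [4]
Visit 4, enqueue [0]
Visit 0, enqueue []

BFS order: [5, 1, 2, 3, 4, 0]


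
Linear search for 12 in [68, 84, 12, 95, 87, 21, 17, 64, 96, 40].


i=0: 68!=12
i=1: 84!=12
i=2: 12==12 found!

Found at 2, 3 comps


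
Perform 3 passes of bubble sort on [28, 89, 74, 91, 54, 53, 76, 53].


Initial: [28, 89, 74, 91, 54, 53, 76, 53]
Pass 1: [28, 74, 89, 54, 53, 76, 53, 91] (5 swaps)
Pass 2: [28, 74, 54, 53, 76, 53, 89, 91] (4 swaps)
Pass 3: [28, 54, 53, 74, 53, 76, 89, 91] (3 swaps)

After 3 passes: [28, 54, 53, 74, 53, 76, 89, 91]


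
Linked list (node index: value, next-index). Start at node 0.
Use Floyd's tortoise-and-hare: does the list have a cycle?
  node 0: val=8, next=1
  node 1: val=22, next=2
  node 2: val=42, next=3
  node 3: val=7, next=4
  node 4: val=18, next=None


Floyd's tortoise (slow, +1) and hare (fast, +2):
  init: slow=0, fast=0
  step 1: slow=1, fast=2
  step 2: slow=2, fast=4
  step 3: fast -> None, no cycle

Cycle: no


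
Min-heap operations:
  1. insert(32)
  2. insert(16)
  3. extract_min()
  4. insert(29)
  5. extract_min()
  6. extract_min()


insert(32) -> [32]
insert(16) -> [16, 32]
extract_min()->16, [32]
insert(29) -> [29, 32]
extract_min()->29, [32]
extract_min()->32, []

Final heap: []


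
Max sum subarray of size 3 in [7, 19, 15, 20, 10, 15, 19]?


[0:3]: 41
[1:4]: 54
[2:5]: 45
[3:6]: 45
[4:7]: 44

Max: 54 at [1:4]


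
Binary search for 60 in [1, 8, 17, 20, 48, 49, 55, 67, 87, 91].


Step 1: lo=0, hi=9, mid=4, val=48
Step 2: lo=5, hi=9, mid=7, val=67
Step 3: lo=5, hi=6, mid=5, val=49
Step 4: lo=6, hi=6, mid=6, val=55

Not found


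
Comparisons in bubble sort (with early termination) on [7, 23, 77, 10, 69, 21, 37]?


Algorithm: bubble sort (with early termination)
Input: [7, 23, 77, 10, 69, 21, 37]
Sorted: [7, 10, 21, 23, 37, 69, 77]

18


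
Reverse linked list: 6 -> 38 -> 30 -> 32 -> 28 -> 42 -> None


Step 1: curr=6, set curr.next=prev(None) | reversed so far: 6
Step 2: curr=38, set curr.next=prev(6) | reversed so far: 38 -> 6
Step 3: curr=30, set curr.next=prev(38) | reversed so far: 30 -> 38 -> 6
Step 4: curr=32, set curr.next=prev(30) | reversed so far: 32 -> 30 -> 38 -> 6
Step 5: curr=28, set curr.next=prev(32) | reversed so far: 28 -> 32 -> 30 -> 38 -> 6
Step 6: curr=42, set curr.next=prev(28) | reversed so far: 42 -> 28 -> 32 -> 30 -> 38 -> 6

42 -> 28 -> 32 -> 30 -> 38 -> 6 -> None


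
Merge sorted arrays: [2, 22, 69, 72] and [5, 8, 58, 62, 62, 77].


Take 2 from A
Take 5 from B
Take 8 from B
Take 22 from A
Take 58 from B
Take 62 from B
Take 62 from B
Take 69 from A
Take 72 from A

Merged: [2, 5, 8, 22, 58, 62, 62, 69, 72, 77]


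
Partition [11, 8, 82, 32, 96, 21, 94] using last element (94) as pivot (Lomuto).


Pivot: 94
  11 <= 94: advance i (no swap)
  8 <= 94: advance i (no swap)
  82 <= 94: advance i (no swap)
  32 <= 94: advance i (no swap)
  21 <= 94: swap -> [11, 8, 82, 32, 21, 96, 94]
Place pivot at 5: [11, 8, 82, 32, 21, 94, 96]

Partitioned: [11, 8, 82, 32, 21, 94, 96]


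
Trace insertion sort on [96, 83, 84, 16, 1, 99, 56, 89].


Initial: [96, 83, 84, 16, 1, 99, 56, 89]
Insert 83: [83, 96, 84, 16, 1, 99, 56, 89]
Insert 84: [83, 84, 96, 16, 1, 99, 56, 89]
Insert 16: [16, 83, 84, 96, 1, 99, 56, 89]
Insert 1: [1, 16, 83, 84, 96, 99, 56, 89]
Insert 99: [1, 16, 83, 84, 96, 99, 56, 89]
Insert 56: [1, 16, 56, 83, 84, 96, 99, 89]
Insert 89: [1, 16, 56, 83, 84, 89, 96, 99]

Sorted: [1, 16, 56, 83, 84, 89, 96, 99]


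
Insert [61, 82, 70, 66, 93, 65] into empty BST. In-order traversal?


Insert 61: root
Insert 82: R from 61
Insert 70: R from 61 -> L from 82
Insert 66: R from 61 -> L from 82 -> L from 70
Insert 93: R from 61 -> R from 82
Insert 65: R from 61 -> L from 82 -> L from 70 -> L from 66

In-order: [61, 65, 66, 70, 82, 93]


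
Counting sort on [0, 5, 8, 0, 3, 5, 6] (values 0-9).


Input: [0, 5, 8, 0, 3, 5, 6]
Counts: [2, 0, 0, 1, 0, 2, 1, 0, 1, 0]

Sorted: [0, 0, 3, 5, 5, 6, 8]


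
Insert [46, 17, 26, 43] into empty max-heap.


Insert 46: [46]
Insert 17: [46, 17]
Insert 26: [46, 17, 26]
Insert 43: [46, 43, 26, 17]

Final heap: [46, 43, 26, 17]


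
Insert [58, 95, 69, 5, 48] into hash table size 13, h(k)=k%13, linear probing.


Insert 58: h=6 -> slot 6
Insert 95: h=4 -> slot 4
Insert 69: h=4, 1 probes -> slot 5
Insert 5: h=5, 2 probes -> slot 7
Insert 48: h=9 -> slot 9

Table: [None, None, None, None, 95, 69, 58, 5, None, 48, None, None, None]


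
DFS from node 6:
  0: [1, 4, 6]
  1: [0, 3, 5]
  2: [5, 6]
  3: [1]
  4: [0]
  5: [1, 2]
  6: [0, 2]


Visit 6, push [2, 0]
Visit 0, push [4, 1]
Visit 1, push [5, 3]
Visit 3, push []
Visit 5, push [2]
Visit 2, push []
Visit 4, push []

DFS order: [6, 0, 1, 3, 5, 2, 4]


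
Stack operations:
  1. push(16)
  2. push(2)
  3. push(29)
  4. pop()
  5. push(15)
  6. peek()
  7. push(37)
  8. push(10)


push(16) -> [16]
push(2) -> [16, 2]
push(29) -> [16, 2, 29]
pop()->29, [16, 2]
push(15) -> [16, 2, 15]
peek()->15
push(37) -> [16, 2, 15, 37]
push(10) -> [16, 2, 15, 37, 10]

Final stack: [16, 2, 15, 37, 10]


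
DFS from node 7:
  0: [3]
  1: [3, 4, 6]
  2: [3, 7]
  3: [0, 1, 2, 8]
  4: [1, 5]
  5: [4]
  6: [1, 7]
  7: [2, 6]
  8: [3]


Visit 7, push [6, 2]
Visit 2, push [3]
Visit 3, push [8, 1, 0]
Visit 0, push []
Visit 1, push [6, 4]
Visit 4, push [5]
Visit 5, push []
Visit 6, push []
Visit 8, push []

DFS order: [7, 2, 3, 0, 1, 4, 5, 6, 8]


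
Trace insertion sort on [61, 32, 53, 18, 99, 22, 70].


Initial: [61, 32, 53, 18, 99, 22, 70]
Insert 32: [32, 61, 53, 18, 99, 22, 70]
Insert 53: [32, 53, 61, 18, 99, 22, 70]
Insert 18: [18, 32, 53, 61, 99, 22, 70]
Insert 99: [18, 32, 53, 61, 99, 22, 70]
Insert 22: [18, 22, 32, 53, 61, 99, 70]
Insert 70: [18, 22, 32, 53, 61, 70, 99]

Sorted: [18, 22, 32, 53, 61, 70, 99]


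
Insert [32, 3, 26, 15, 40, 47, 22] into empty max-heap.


Insert 32: [32]
Insert 3: [32, 3]
Insert 26: [32, 3, 26]
Insert 15: [32, 15, 26, 3]
Insert 40: [40, 32, 26, 3, 15]
Insert 47: [47, 32, 40, 3, 15, 26]
Insert 22: [47, 32, 40, 3, 15, 26, 22]

Final heap: [47, 32, 40, 3, 15, 26, 22]


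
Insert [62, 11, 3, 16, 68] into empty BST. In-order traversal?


Insert 62: root
Insert 11: L from 62
Insert 3: L from 62 -> L from 11
Insert 16: L from 62 -> R from 11
Insert 68: R from 62

In-order: [3, 11, 16, 62, 68]


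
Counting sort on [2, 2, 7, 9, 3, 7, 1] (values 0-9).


Input: [2, 2, 7, 9, 3, 7, 1]
Counts: [0, 1, 2, 1, 0, 0, 0, 2, 0, 1]

Sorted: [1, 2, 2, 3, 7, 7, 9]


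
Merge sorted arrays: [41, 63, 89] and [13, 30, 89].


Take 13 from B
Take 30 from B
Take 41 from A
Take 63 from A
Take 89 from A

Merged: [13, 30, 41, 63, 89, 89]


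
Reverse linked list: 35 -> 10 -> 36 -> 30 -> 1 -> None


Step 1: curr=35, set curr.next=prev(None) | reversed so far: 35
Step 2: curr=10, set curr.next=prev(35) | reversed so far: 10 -> 35
Step 3: curr=36, set curr.next=prev(10) | reversed so far: 36 -> 10 -> 35
Step 4: curr=30, set curr.next=prev(36) | reversed so far: 30 -> 36 -> 10 -> 35
Step 5: curr=1, set curr.next=prev(30) | reversed so far: 1 -> 30 -> 36 -> 10 -> 35

1 -> 30 -> 36 -> 10 -> 35 -> None


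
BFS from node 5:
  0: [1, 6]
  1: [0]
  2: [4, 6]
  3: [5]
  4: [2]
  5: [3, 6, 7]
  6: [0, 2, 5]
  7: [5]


Visit 5, enqueue [3, 6, 7]
Visit 3, enqueue []
Visit 6, enqueue [0, 2]
Visit 7, enqueue []
Visit 0, enqueue [1]
Visit 2, enqueue [4]
Visit 1, enqueue []
Visit 4, enqueue []

BFS order: [5, 3, 6, 7, 0, 2, 1, 4]


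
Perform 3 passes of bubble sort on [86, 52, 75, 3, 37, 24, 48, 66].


Initial: [86, 52, 75, 3, 37, 24, 48, 66]
Pass 1: [52, 75, 3, 37, 24, 48, 66, 86] (7 swaps)
Pass 2: [52, 3, 37, 24, 48, 66, 75, 86] (5 swaps)
Pass 3: [3, 37, 24, 48, 52, 66, 75, 86] (4 swaps)

After 3 passes: [3, 37, 24, 48, 52, 66, 75, 86]


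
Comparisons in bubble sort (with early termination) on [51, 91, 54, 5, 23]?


Algorithm: bubble sort (with early termination)
Input: [51, 91, 54, 5, 23]
Sorted: [5, 23, 51, 54, 91]

10


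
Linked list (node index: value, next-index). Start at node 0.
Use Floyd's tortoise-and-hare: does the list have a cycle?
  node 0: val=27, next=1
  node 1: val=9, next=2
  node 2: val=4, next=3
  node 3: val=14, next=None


Floyd's tortoise (slow, +1) and hare (fast, +2):
  init: slow=0, fast=0
  step 1: slow=1, fast=2
  step 2: fast 2->3->None, no cycle

Cycle: no


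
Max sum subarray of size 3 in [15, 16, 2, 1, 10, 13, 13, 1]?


[0:3]: 33
[1:4]: 19
[2:5]: 13
[3:6]: 24
[4:7]: 36
[5:8]: 27

Max: 36 at [4:7]


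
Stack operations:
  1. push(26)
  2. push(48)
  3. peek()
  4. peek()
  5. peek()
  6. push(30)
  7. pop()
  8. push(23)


push(26) -> [26]
push(48) -> [26, 48]
peek()->48
peek()->48
peek()->48
push(30) -> [26, 48, 30]
pop()->30, [26, 48]
push(23) -> [26, 48, 23]

Final stack: [26, 48, 23]


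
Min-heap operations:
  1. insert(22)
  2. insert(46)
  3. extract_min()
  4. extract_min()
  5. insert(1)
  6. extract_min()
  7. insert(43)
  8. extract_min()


insert(22) -> [22]
insert(46) -> [22, 46]
extract_min()->22, [46]
extract_min()->46, []
insert(1) -> [1]
extract_min()->1, []
insert(43) -> [43]
extract_min()->43, []

Final heap: []


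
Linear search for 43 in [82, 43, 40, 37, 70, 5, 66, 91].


i=0: 82!=43
i=1: 43==43 found!

Found at 1, 2 comps


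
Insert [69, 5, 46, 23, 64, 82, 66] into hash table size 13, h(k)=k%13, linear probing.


Insert 69: h=4 -> slot 4
Insert 5: h=5 -> slot 5
Insert 46: h=7 -> slot 7
Insert 23: h=10 -> slot 10
Insert 64: h=12 -> slot 12
Insert 82: h=4, 2 probes -> slot 6
Insert 66: h=1 -> slot 1

Table: [None, 66, None, None, 69, 5, 82, 46, None, None, 23, None, 64]


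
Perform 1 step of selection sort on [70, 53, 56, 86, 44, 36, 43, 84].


Initial: [70, 53, 56, 86, 44, 36, 43, 84]
Step 1: min=36 at 5
  Swap: [36, 53, 56, 86, 44, 70, 43, 84]

After 1 step: [36, 53, 56, 86, 44, 70, 43, 84]


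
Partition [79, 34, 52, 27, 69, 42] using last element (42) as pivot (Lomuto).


Pivot: 42
  34 <= 42: swap -> [34, 79, 52, 27, 69, 42]
  27 <= 42: swap -> [34, 27, 52, 79, 69, 42]
Place pivot at 2: [34, 27, 42, 79, 69, 52]

Partitioned: [34, 27, 42, 79, 69, 52]


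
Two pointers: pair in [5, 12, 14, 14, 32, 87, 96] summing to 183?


lo=0(5)+hi=6(96)=101
lo=1(12)+hi=6(96)=108
lo=2(14)+hi=6(96)=110
lo=3(14)+hi=6(96)=110
lo=4(32)+hi=6(96)=128
lo=5(87)+hi=6(96)=183

Yes: 87+96=183


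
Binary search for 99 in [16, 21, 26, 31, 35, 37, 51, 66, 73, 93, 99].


Step 1: lo=0, hi=10, mid=5, val=37
Step 2: lo=6, hi=10, mid=8, val=73
Step 3: lo=9, hi=10, mid=9, val=93
Step 4: lo=10, hi=10, mid=10, val=99

Found at index 10


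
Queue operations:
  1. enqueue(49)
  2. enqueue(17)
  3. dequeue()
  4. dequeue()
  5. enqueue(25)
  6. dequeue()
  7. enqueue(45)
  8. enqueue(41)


enqueue(49) -> [49]
enqueue(17) -> [49, 17]
dequeue()->49, [17]
dequeue()->17, []
enqueue(25) -> [25]
dequeue()->25, []
enqueue(45) -> [45]
enqueue(41) -> [45, 41]

Final queue: [45, 41]


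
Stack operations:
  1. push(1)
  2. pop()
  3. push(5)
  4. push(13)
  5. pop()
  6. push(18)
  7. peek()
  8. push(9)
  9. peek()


push(1) -> [1]
pop()->1, []
push(5) -> [5]
push(13) -> [5, 13]
pop()->13, [5]
push(18) -> [5, 18]
peek()->18
push(9) -> [5, 18, 9]
peek()->9

Final stack: [5, 18, 9]


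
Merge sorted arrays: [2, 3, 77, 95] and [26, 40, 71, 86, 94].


Take 2 from A
Take 3 from A
Take 26 from B
Take 40 from B
Take 71 from B
Take 77 from A
Take 86 from B
Take 94 from B

Merged: [2, 3, 26, 40, 71, 77, 86, 94, 95]


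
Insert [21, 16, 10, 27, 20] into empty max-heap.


Insert 21: [21]
Insert 16: [21, 16]
Insert 10: [21, 16, 10]
Insert 27: [27, 21, 10, 16]
Insert 20: [27, 21, 10, 16, 20]

Final heap: [27, 21, 10, 16, 20]


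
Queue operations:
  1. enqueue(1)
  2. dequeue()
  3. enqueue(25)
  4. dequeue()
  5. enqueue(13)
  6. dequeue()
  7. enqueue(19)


enqueue(1) -> [1]
dequeue()->1, []
enqueue(25) -> [25]
dequeue()->25, []
enqueue(13) -> [13]
dequeue()->13, []
enqueue(19) -> [19]

Final queue: [19]


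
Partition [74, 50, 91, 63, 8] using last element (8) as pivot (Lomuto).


Pivot: 8
Place pivot at 0: [8, 50, 91, 63, 74]

Partitioned: [8, 50, 91, 63, 74]


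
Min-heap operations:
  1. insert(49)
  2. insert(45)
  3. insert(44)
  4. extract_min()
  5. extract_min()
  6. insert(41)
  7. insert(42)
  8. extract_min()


insert(49) -> [49]
insert(45) -> [45, 49]
insert(44) -> [44, 49, 45]
extract_min()->44, [45, 49]
extract_min()->45, [49]
insert(41) -> [41, 49]
insert(42) -> [41, 49, 42]
extract_min()->41, [42, 49]

Final heap: [42, 49]


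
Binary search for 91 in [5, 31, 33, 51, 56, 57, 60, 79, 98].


Step 1: lo=0, hi=8, mid=4, val=56
Step 2: lo=5, hi=8, mid=6, val=60
Step 3: lo=7, hi=8, mid=7, val=79
Step 4: lo=8, hi=8, mid=8, val=98

Not found


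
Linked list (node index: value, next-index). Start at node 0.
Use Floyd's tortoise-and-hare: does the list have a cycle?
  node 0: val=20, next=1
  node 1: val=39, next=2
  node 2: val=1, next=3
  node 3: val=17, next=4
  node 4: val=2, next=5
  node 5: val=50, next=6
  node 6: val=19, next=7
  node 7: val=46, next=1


Floyd's tortoise (slow, +1) and hare (fast, +2):
  init: slow=0, fast=0
  step 1: slow=1, fast=2
  step 2: slow=2, fast=4
  step 3: slow=3, fast=6
  step 4: slow=4, fast=1
  step 5: slow=5, fast=3
  step 6: slow=6, fast=5
  step 7: slow=7, fast=7
  slow == fast at node 7: cycle detected

Cycle: yes


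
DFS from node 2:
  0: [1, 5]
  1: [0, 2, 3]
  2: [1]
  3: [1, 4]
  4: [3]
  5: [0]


Visit 2, push [1]
Visit 1, push [3, 0]
Visit 0, push [5]
Visit 5, push []
Visit 3, push [4]
Visit 4, push []

DFS order: [2, 1, 0, 5, 3, 4]


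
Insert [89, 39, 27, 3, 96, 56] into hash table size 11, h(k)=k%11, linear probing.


Insert 89: h=1 -> slot 1
Insert 39: h=6 -> slot 6
Insert 27: h=5 -> slot 5
Insert 3: h=3 -> slot 3
Insert 96: h=8 -> slot 8
Insert 56: h=1, 1 probes -> slot 2

Table: [None, 89, 56, 3, None, 27, 39, None, 96, None, None]


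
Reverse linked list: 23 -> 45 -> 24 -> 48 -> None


Step 1: curr=23, set curr.next=prev(None) | reversed so far: 23
Step 2: curr=45, set curr.next=prev(23) | reversed so far: 45 -> 23
Step 3: curr=24, set curr.next=prev(45) | reversed so far: 24 -> 45 -> 23
Step 4: curr=48, set curr.next=prev(24) | reversed so far: 48 -> 24 -> 45 -> 23

48 -> 24 -> 45 -> 23 -> None


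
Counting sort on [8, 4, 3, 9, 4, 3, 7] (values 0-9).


Input: [8, 4, 3, 9, 4, 3, 7]
Counts: [0, 0, 0, 2, 2, 0, 0, 1, 1, 1]

Sorted: [3, 3, 4, 4, 7, 8, 9]


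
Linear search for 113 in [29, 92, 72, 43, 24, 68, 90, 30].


i=0: 29!=113
i=1: 92!=113
i=2: 72!=113
i=3: 43!=113
i=4: 24!=113
i=5: 68!=113
i=6: 90!=113
i=7: 30!=113

Not found, 8 comps


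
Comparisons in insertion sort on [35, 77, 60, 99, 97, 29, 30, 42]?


Algorithm: insertion sort
Input: [35, 77, 60, 99, 97, 29, 30, 42]
Sorted: [29, 30, 35, 42, 60, 77, 97, 99]

22


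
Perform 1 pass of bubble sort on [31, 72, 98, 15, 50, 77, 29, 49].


Initial: [31, 72, 98, 15, 50, 77, 29, 49]
Pass 1: [31, 72, 15, 50, 77, 29, 49, 98] (5 swaps)

After 1 pass: [31, 72, 15, 50, 77, 29, 49, 98]


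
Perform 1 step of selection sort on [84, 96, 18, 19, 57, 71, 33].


Initial: [84, 96, 18, 19, 57, 71, 33]
Step 1: min=18 at 2
  Swap: [18, 96, 84, 19, 57, 71, 33]

After 1 step: [18, 96, 84, 19, 57, 71, 33]


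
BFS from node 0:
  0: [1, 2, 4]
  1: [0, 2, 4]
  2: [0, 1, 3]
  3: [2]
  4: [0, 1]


Visit 0, enqueue [1, 2, 4]
Visit 1, enqueue []
Visit 2, enqueue [3]
Visit 4, enqueue []
Visit 3, enqueue []

BFS order: [0, 1, 2, 4, 3]


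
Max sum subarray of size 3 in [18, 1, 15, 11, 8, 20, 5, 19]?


[0:3]: 34
[1:4]: 27
[2:5]: 34
[3:6]: 39
[4:7]: 33
[5:8]: 44

Max: 44 at [5:8]


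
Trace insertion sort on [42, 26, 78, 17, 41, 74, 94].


Initial: [42, 26, 78, 17, 41, 74, 94]
Insert 26: [26, 42, 78, 17, 41, 74, 94]
Insert 78: [26, 42, 78, 17, 41, 74, 94]
Insert 17: [17, 26, 42, 78, 41, 74, 94]
Insert 41: [17, 26, 41, 42, 78, 74, 94]
Insert 74: [17, 26, 41, 42, 74, 78, 94]
Insert 94: [17, 26, 41, 42, 74, 78, 94]

Sorted: [17, 26, 41, 42, 74, 78, 94]


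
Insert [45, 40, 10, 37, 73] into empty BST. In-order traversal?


Insert 45: root
Insert 40: L from 45
Insert 10: L from 45 -> L from 40
Insert 37: L from 45 -> L from 40 -> R from 10
Insert 73: R from 45

In-order: [10, 37, 40, 45, 73]


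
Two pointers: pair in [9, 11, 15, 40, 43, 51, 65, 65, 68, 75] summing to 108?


lo=0(9)+hi=9(75)=84
lo=1(11)+hi=9(75)=86
lo=2(15)+hi=9(75)=90
lo=3(40)+hi=9(75)=115
lo=3(40)+hi=8(68)=108

Yes: 40+68=108


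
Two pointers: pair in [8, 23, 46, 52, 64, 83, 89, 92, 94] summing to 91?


lo=0(8)+hi=8(94)=102
lo=0(8)+hi=7(92)=100
lo=0(8)+hi=6(89)=97
lo=0(8)+hi=5(83)=91

Yes: 8+83=91


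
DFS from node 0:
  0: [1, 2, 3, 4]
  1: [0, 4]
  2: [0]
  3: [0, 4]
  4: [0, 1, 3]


Visit 0, push [4, 3, 2, 1]
Visit 1, push [4]
Visit 4, push [3]
Visit 3, push []
Visit 2, push []

DFS order: [0, 1, 4, 3, 2]


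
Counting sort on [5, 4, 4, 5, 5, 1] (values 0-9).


Input: [5, 4, 4, 5, 5, 1]
Counts: [0, 1, 0, 0, 2, 3, 0, 0, 0, 0]

Sorted: [1, 4, 4, 5, 5, 5]


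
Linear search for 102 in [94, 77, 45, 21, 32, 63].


i=0: 94!=102
i=1: 77!=102
i=2: 45!=102
i=3: 21!=102
i=4: 32!=102
i=5: 63!=102

Not found, 6 comps


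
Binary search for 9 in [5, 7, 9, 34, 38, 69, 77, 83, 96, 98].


Step 1: lo=0, hi=9, mid=4, val=38
Step 2: lo=0, hi=3, mid=1, val=7
Step 3: lo=2, hi=3, mid=2, val=9

Found at index 2


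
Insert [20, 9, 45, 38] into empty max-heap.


Insert 20: [20]
Insert 9: [20, 9]
Insert 45: [45, 9, 20]
Insert 38: [45, 38, 20, 9]

Final heap: [45, 38, 20, 9]


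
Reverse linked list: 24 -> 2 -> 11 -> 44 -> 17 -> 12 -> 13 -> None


Step 1: curr=24, set curr.next=prev(None) | reversed so far: 24
Step 2: curr=2, set curr.next=prev(24) | reversed so far: 2 -> 24
Step 3: curr=11, set curr.next=prev(2) | reversed so far: 11 -> 2 -> 24
Step 4: curr=44, set curr.next=prev(11) | reversed so far: 44 -> 11 -> 2 -> 24
Step 5: curr=17, set curr.next=prev(44) | reversed so far: 17 -> 44 -> 11 -> 2 -> 24
Step 6: curr=12, set curr.next=prev(17) | reversed so far: 12 -> 17 -> 44 -> 11 -> 2 -> 24
Step 7: curr=13, set curr.next=prev(12) | reversed so far: 13 -> 12 -> 17 -> 44 -> 11 -> 2 -> 24

13 -> 12 -> 17 -> 44 -> 11 -> 2 -> 24 -> None


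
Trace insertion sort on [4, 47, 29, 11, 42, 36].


Initial: [4, 47, 29, 11, 42, 36]
Insert 47: [4, 47, 29, 11, 42, 36]
Insert 29: [4, 29, 47, 11, 42, 36]
Insert 11: [4, 11, 29, 47, 42, 36]
Insert 42: [4, 11, 29, 42, 47, 36]
Insert 36: [4, 11, 29, 36, 42, 47]

Sorted: [4, 11, 29, 36, 42, 47]


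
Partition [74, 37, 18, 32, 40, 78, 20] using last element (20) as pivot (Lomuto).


Pivot: 20
  18 <= 20: swap -> [18, 37, 74, 32, 40, 78, 20]
Place pivot at 1: [18, 20, 74, 32, 40, 78, 37]

Partitioned: [18, 20, 74, 32, 40, 78, 37]


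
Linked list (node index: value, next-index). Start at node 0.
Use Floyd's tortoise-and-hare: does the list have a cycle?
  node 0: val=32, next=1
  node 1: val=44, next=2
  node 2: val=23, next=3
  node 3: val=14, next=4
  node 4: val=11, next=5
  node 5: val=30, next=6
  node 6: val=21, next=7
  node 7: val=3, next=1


Floyd's tortoise (slow, +1) and hare (fast, +2):
  init: slow=0, fast=0
  step 1: slow=1, fast=2
  step 2: slow=2, fast=4
  step 3: slow=3, fast=6
  step 4: slow=4, fast=1
  step 5: slow=5, fast=3
  step 6: slow=6, fast=5
  step 7: slow=7, fast=7
  slow == fast at node 7: cycle detected

Cycle: yes


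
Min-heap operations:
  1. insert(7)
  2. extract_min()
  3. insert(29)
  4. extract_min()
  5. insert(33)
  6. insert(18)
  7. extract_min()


insert(7) -> [7]
extract_min()->7, []
insert(29) -> [29]
extract_min()->29, []
insert(33) -> [33]
insert(18) -> [18, 33]
extract_min()->18, [33]

Final heap: [33]


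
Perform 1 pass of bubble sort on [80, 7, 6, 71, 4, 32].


Initial: [80, 7, 6, 71, 4, 32]
Pass 1: [7, 6, 71, 4, 32, 80] (5 swaps)

After 1 pass: [7, 6, 71, 4, 32, 80]


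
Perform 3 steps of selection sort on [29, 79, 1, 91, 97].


Initial: [29, 79, 1, 91, 97]
Step 1: min=1 at 2
  Swap: [1, 79, 29, 91, 97]
Step 2: min=29 at 2
  Swap: [1, 29, 79, 91, 97]
Step 3: min=79 at 2
  Swap: [1, 29, 79, 91, 97]

After 3 steps: [1, 29, 79, 91, 97]


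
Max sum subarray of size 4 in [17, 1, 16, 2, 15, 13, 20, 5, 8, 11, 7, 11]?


[0:4]: 36
[1:5]: 34
[2:6]: 46
[3:7]: 50
[4:8]: 53
[5:9]: 46
[6:10]: 44
[7:11]: 31
[8:12]: 37

Max: 53 at [4:8]


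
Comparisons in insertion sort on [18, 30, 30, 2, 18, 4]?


Algorithm: insertion sort
Input: [18, 30, 30, 2, 18, 4]
Sorted: [2, 4, 18, 18, 30, 30]

13


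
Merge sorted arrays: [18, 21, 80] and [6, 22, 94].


Take 6 from B
Take 18 from A
Take 21 from A
Take 22 from B
Take 80 from A

Merged: [6, 18, 21, 22, 80, 94]


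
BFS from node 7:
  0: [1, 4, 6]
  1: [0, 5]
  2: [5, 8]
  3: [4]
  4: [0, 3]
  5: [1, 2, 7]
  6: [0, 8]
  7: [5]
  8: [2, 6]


Visit 7, enqueue [5]
Visit 5, enqueue [1, 2]
Visit 1, enqueue [0]
Visit 2, enqueue [8]
Visit 0, enqueue [4, 6]
Visit 8, enqueue []
Visit 4, enqueue [3]
Visit 6, enqueue []
Visit 3, enqueue []

BFS order: [7, 5, 1, 2, 0, 8, 4, 6, 3]


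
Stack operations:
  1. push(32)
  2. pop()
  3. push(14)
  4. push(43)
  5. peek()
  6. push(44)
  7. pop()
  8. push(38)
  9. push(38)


push(32) -> [32]
pop()->32, []
push(14) -> [14]
push(43) -> [14, 43]
peek()->43
push(44) -> [14, 43, 44]
pop()->44, [14, 43]
push(38) -> [14, 43, 38]
push(38) -> [14, 43, 38, 38]

Final stack: [14, 43, 38, 38]


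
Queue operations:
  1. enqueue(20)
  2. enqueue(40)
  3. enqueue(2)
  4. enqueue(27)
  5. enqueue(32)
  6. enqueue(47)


enqueue(20) -> [20]
enqueue(40) -> [20, 40]
enqueue(2) -> [20, 40, 2]
enqueue(27) -> [20, 40, 2, 27]
enqueue(32) -> [20, 40, 2, 27, 32]
enqueue(47) -> [20, 40, 2, 27, 32, 47]

Final queue: [20, 40, 2, 27, 32, 47]


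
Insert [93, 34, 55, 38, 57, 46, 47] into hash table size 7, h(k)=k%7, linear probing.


Insert 93: h=2 -> slot 2
Insert 34: h=6 -> slot 6
Insert 55: h=6, 1 probes -> slot 0
Insert 38: h=3 -> slot 3
Insert 57: h=1 -> slot 1
Insert 46: h=4 -> slot 4
Insert 47: h=5 -> slot 5

Table: [55, 57, 93, 38, 46, 47, 34]


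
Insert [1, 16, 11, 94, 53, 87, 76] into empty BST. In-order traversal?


Insert 1: root
Insert 16: R from 1
Insert 11: R from 1 -> L from 16
Insert 94: R from 1 -> R from 16
Insert 53: R from 1 -> R from 16 -> L from 94
Insert 87: R from 1 -> R from 16 -> L from 94 -> R from 53
Insert 76: R from 1 -> R from 16 -> L from 94 -> R from 53 -> L from 87

In-order: [1, 11, 16, 53, 76, 87, 94]


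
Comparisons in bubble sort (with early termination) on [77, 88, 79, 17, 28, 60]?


Algorithm: bubble sort (with early termination)
Input: [77, 88, 79, 17, 28, 60]
Sorted: [17, 28, 60, 77, 79, 88]

14


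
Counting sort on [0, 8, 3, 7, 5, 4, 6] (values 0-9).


Input: [0, 8, 3, 7, 5, 4, 6]
Counts: [1, 0, 0, 1, 1, 1, 1, 1, 1, 0]

Sorted: [0, 3, 4, 5, 6, 7, 8]


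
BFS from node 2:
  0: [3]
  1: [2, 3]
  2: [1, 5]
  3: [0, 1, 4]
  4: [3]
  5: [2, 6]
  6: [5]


Visit 2, enqueue [1, 5]
Visit 1, enqueue [3]
Visit 5, enqueue [6]
Visit 3, enqueue [0, 4]
Visit 6, enqueue []
Visit 0, enqueue []
Visit 4, enqueue []

BFS order: [2, 1, 5, 3, 6, 0, 4]


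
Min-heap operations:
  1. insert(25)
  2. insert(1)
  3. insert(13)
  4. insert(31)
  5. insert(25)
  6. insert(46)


insert(25) -> [25]
insert(1) -> [1, 25]
insert(13) -> [1, 25, 13]
insert(31) -> [1, 25, 13, 31]
insert(25) -> [1, 25, 13, 31, 25]
insert(46) -> [1, 25, 13, 31, 25, 46]

Final heap: [1, 25, 13, 31, 25, 46]


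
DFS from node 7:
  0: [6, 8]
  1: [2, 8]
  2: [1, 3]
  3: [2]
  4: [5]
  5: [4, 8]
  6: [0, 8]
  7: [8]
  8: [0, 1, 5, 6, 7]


Visit 7, push [8]
Visit 8, push [6, 5, 1, 0]
Visit 0, push [6]
Visit 6, push []
Visit 1, push [2]
Visit 2, push [3]
Visit 3, push []
Visit 5, push [4]
Visit 4, push []

DFS order: [7, 8, 0, 6, 1, 2, 3, 5, 4]


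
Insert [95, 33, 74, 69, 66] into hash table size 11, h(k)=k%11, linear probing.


Insert 95: h=7 -> slot 7
Insert 33: h=0 -> slot 0
Insert 74: h=8 -> slot 8
Insert 69: h=3 -> slot 3
Insert 66: h=0, 1 probes -> slot 1

Table: [33, 66, None, 69, None, None, None, 95, 74, None, None]


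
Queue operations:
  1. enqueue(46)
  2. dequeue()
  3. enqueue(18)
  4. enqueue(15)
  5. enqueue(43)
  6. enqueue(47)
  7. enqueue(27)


enqueue(46) -> [46]
dequeue()->46, []
enqueue(18) -> [18]
enqueue(15) -> [18, 15]
enqueue(43) -> [18, 15, 43]
enqueue(47) -> [18, 15, 43, 47]
enqueue(27) -> [18, 15, 43, 47, 27]

Final queue: [18, 15, 43, 47, 27]


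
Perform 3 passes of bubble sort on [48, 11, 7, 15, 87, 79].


Initial: [48, 11, 7, 15, 87, 79]
Pass 1: [11, 7, 15, 48, 79, 87] (4 swaps)
Pass 2: [7, 11, 15, 48, 79, 87] (1 swaps)
Pass 3: [7, 11, 15, 48, 79, 87] (0 swaps)

After 3 passes: [7, 11, 15, 48, 79, 87]


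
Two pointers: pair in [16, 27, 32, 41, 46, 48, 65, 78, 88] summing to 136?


lo=0(16)+hi=8(88)=104
lo=1(27)+hi=8(88)=115
lo=2(32)+hi=8(88)=120
lo=3(41)+hi=8(88)=129
lo=4(46)+hi=8(88)=134
lo=5(48)+hi=8(88)=136

Yes: 48+88=136


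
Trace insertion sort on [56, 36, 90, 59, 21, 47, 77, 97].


Initial: [56, 36, 90, 59, 21, 47, 77, 97]
Insert 36: [36, 56, 90, 59, 21, 47, 77, 97]
Insert 90: [36, 56, 90, 59, 21, 47, 77, 97]
Insert 59: [36, 56, 59, 90, 21, 47, 77, 97]
Insert 21: [21, 36, 56, 59, 90, 47, 77, 97]
Insert 47: [21, 36, 47, 56, 59, 90, 77, 97]
Insert 77: [21, 36, 47, 56, 59, 77, 90, 97]
Insert 97: [21, 36, 47, 56, 59, 77, 90, 97]

Sorted: [21, 36, 47, 56, 59, 77, 90, 97]


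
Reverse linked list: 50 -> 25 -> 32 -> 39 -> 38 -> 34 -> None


Step 1: curr=50, set curr.next=prev(None) | reversed so far: 50
Step 2: curr=25, set curr.next=prev(50) | reversed so far: 25 -> 50
Step 3: curr=32, set curr.next=prev(25) | reversed so far: 32 -> 25 -> 50
Step 4: curr=39, set curr.next=prev(32) | reversed so far: 39 -> 32 -> 25 -> 50
Step 5: curr=38, set curr.next=prev(39) | reversed so far: 38 -> 39 -> 32 -> 25 -> 50
Step 6: curr=34, set curr.next=prev(38) | reversed so far: 34 -> 38 -> 39 -> 32 -> 25 -> 50

34 -> 38 -> 39 -> 32 -> 25 -> 50 -> None


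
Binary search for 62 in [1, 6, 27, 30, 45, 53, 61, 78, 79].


Step 1: lo=0, hi=8, mid=4, val=45
Step 2: lo=5, hi=8, mid=6, val=61
Step 3: lo=7, hi=8, mid=7, val=78

Not found


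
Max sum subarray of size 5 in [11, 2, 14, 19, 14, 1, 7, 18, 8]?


[0:5]: 60
[1:6]: 50
[2:7]: 55
[3:8]: 59
[4:9]: 48

Max: 60 at [0:5]


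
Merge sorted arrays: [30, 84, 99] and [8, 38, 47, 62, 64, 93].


Take 8 from B
Take 30 from A
Take 38 from B
Take 47 from B
Take 62 from B
Take 64 from B
Take 84 from A
Take 93 from B

Merged: [8, 30, 38, 47, 62, 64, 84, 93, 99]


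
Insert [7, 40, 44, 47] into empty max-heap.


Insert 7: [7]
Insert 40: [40, 7]
Insert 44: [44, 7, 40]
Insert 47: [47, 44, 40, 7]

Final heap: [47, 44, 40, 7]


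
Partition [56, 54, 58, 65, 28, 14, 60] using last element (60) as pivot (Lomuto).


Pivot: 60
  56 <= 60: advance i (no swap)
  54 <= 60: advance i (no swap)
  58 <= 60: advance i (no swap)
  28 <= 60: swap -> [56, 54, 58, 28, 65, 14, 60]
  14 <= 60: swap -> [56, 54, 58, 28, 14, 65, 60]
Place pivot at 5: [56, 54, 58, 28, 14, 60, 65]

Partitioned: [56, 54, 58, 28, 14, 60, 65]


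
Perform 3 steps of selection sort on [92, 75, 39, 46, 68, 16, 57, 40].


Initial: [92, 75, 39, 46, 68, 16, 57, 40]
Step 1: min=16 at 5
  Swap: [16, 75, 39, 46, 68, 92, 57, 40]
Step 2: min=39 at 2
  Swap: [16, 39, 75, 46, 68, 92, 57, 40]
Step 3: min=40 at 7
  Swap: [16, 39, 40, 46, 68, 92, 57, 75]

After 3 steps: [16, 39, 40, 46, 68, 92, 57, 75]


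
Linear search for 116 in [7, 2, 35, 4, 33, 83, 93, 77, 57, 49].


i=0: 7!=116
i=1: 2!=116
i=2: 35!=116
i=3: 4!=116
i=4: 33!=116
i=5: 83!=116
i=6: 93!=116
i=7: 77!=116
i=8: 57!=116
i=9: 49!=116

Not found, 10 comps


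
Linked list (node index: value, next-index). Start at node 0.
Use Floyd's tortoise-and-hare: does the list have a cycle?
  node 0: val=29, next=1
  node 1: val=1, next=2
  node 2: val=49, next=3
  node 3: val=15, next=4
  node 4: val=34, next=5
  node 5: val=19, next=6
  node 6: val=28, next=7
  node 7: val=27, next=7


Floyd's tortoise (slow, +1) and hare (fast, +2):
  init: slow=0, fast=0
  step 1: slow=1, fast=2
  step 2: slow=2, fast=4
  step 3: slow=3, fast=6
  step 4: slow=4, fast=7
  step 5: slow=5, fast=7
  step 6: slow=6, fast=7
  step 7: slow=7, fast=7
  slow == fast at node 7: cycle detected

Cycle: yes


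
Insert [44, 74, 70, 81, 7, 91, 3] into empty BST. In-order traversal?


Insert 44: root
Insert 74: R from 44
Insert 70: R from 44 -> L from 74
Insert 81: R from 44 -> R from 74
Insert 7: L from 44
Insert 91: R from 44 -> R from 74 -> R from 81
Insert 3: L from 44 -> L from 7

In-order: [3, 7, 44, 70, 74, 81, 91]


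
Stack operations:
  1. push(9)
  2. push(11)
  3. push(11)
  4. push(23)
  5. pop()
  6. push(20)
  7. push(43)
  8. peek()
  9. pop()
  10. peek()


push(9) -> [9]
push(11) -> [9, 11]
push(11) -> [9, 11, 11]
push(23) -> [9, 11, 11, 23]
pop()->23, [9, 11, 11]
push(20) -> [9, 11, 11, 20]
push(43) -> [9, 11, 11, 20, 43]
peek()->43
pop()->43, [9, 11, 11, 20]
peek()->20

Final stack: [9, 11, 11, 20]


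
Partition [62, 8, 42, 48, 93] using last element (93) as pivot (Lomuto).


Pivot: 93
  62 <= 93: advance i (no swap)
  8 <= 93: advance i (no swap)
  42 <= 93: advance i (no swap)
  48 <= 93: advance i (no swap)
Place pivot at 4: [62, 8, 42, 48, 93]

Partitioned: [62, 8, 42, 48, 93]


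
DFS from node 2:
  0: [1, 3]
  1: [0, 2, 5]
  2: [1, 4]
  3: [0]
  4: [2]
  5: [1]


Visit 2, push [4, 1]
Visit 1, push [5, 0]
Visit 0, push [3]
Visit 3, push []
Visit 5, push []
Visit 4, push []

DFS order: [2, 1, 0, 3, 5, 4]


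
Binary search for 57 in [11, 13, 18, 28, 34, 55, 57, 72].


Step 1: lo=0, hi=7, mid=3, val=28
Step 2: lo=4, hi=7, mid=5, val=55
Step 3: lo=6, hi=7, mid=6, val=57

Found at index 6


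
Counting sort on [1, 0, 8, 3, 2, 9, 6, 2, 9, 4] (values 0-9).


Input: [1, 0, 8, 3, 2, 9, 6, 2, 9, 4]
Counts: [1, 1, 2, 1, 1, 0, 1, 0, 1, 2]

Sorted: [0, 1, 2, 2, 3, 4, 6, 8, 9, 9]


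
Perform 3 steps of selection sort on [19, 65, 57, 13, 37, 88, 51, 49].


Initial: [19, 65, 57, 13, 37, 88, 51, 49]
Step 1: min=13 at 3
  Swap: [13, 65, 57, 19, 37, 88, 51, 49]
Step 2: min=19 at 3
  Swap: [13, 19, 57, 65, 37, 88, 51, 49]
Step 3: min=37 at 4
  Swap: [13, 19, 37, 65, 57, 88, 51, 49]

After 3 steps: [13, 19, 37, 65, 57, 88, 51, 49]


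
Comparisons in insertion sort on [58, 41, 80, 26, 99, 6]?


Algorithm: insertion sort
Input: [58, 41, 80, 26, 99, 6]
Sorted: [6, 26, 41, 58, 80, 99]

11


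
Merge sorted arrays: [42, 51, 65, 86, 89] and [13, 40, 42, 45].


Take 13 from B
Take 40 from B
Take 42 from A
Take 42 from B
Take 45 from B

Merged: [13, 40, 42, 42, 45, 51, 65, 86, 89]


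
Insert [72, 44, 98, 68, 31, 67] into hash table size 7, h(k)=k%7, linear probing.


Insert 72: h=2 -> slot 2
Insert 44: h=2, 1 probes -> slot 3
Insert 98: h=0 -> slot 0
Insert 68: h=5 -> slot 5
Insert 31: h=3, 1 probes -> slot 4
Insert 67: h=4, 2 probes -> slot 6

Table: [98, None, 72, 44, 31, 68, 67]


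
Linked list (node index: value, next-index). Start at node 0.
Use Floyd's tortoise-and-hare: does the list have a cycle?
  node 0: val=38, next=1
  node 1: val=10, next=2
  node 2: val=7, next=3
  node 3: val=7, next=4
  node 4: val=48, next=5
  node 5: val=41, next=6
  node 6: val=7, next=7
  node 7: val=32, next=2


Floyd's tortoise (slow, +1) and hare (fast, +2):
  init: slow=0, fast=0
  step 1: slow=1, fast=2
  step 2: slow=2, fast=4
  step 3: slow=3, fast=6
  step 4: slow=4, fast=2
  step 5: slow=5, fast=4
  step 6: slow=6, fast=6
  slow == fast at node 6: cycle detected

Cycle: yes


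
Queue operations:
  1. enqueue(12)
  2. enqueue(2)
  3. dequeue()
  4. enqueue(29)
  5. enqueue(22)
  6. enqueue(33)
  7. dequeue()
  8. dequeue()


enqueue(12) -> [12]
enqueue(2) -> [12, 2]
dequeue()->12, [2]
enqueue(29) -> [2, 29]
enqueue(22) -> [2, 29, 22]
enqueue(33) -> [2, 29, 22, 33]
dequeue()->2, [29, 22, 33]
dequeue()->29, [22, 33]

Final queue: [22, 33]


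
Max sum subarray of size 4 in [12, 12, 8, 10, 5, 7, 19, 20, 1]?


[0:4]: 42
[1:5]: 35
[2:6]: 30
[3:7]: 41
[4:8]: 51
[5:9]: 47

Max: 51 at [4:8]


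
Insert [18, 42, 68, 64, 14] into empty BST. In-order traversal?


Insert 18: root
Insert 42: R from 18
Insert 68: R from 18 -> R from 42
Insert 64: R from 18 -> R from 42 -> L from 68
Insert 14: L from 18

In-order: [14, 18, 42, 64, 68]


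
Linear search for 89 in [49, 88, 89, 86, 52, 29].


i=0: 49!=89
i=1: 88!=89
i=2: 89==89 found!

Found at 2, 3 comps


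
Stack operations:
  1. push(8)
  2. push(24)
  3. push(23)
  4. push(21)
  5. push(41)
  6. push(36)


push(8) -> [8]
push(24) -> [8, 24]
push(23) -> [8, 24, 23]
push(21) -> [8, 24, 23, 21]
push(41) -> [8, 24, 23, 21, 41]
push(36) -> [8, 24, 23, 21, 41, 36]

Final stack: [8, 24, 23, 21, 41, 36]


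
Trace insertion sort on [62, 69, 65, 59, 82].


Initial: [62, 69, 65, 59, 82]
Insert 69: [62, 69, 65, 59, 82]
Insert 65: [62, 65, 69, 59, 82]
Insert 59: [59, 62, 65, 69, 82]
Insert 82: [59, 62, 65, 69, 82]

Sorted: [59, 62, 65, 69, 82]


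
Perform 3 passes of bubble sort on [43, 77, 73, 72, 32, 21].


Initial: [43, 77, 73, 72, 32, 21]
Pass 1: [43, 73, 72, 32, 21, 77] (4 swaps)
Pass 2: [43, 72, 32, 21, 73, 77] (3 swaps)
Pass 3: [43, 32, 21, 72, 73, 77] (2 swaps)

After 3 passes: [43, 32, 21, 72, 73, 77]


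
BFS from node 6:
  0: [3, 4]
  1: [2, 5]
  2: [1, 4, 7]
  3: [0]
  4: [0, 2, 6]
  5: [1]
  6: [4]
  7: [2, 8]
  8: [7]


Visit 6, enqueue [4]
Visit 4, enqueue [0, 2]
Visit 0, enqueue [3]
Visit 2, enqueue [1, 7]
Visit 3, enqueue []
Visit 1, enqueue [5]
Visit 7, enqueue [8]
Visit 5, enqueue []
Visit 8, enqueue []

BFS order: [6, 4, 0, 2, 3, 1, 7, 5, 8]


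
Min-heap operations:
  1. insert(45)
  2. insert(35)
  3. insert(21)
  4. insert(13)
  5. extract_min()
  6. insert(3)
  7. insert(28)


insert(45) -> [45]
insert(35) -> [35, 45]
insert(21) -> [21, 45, 35]
insert(13) -> [13, 21, 35, 45]
extract_min()->13, [21, 45, 35]
insert(3) -> [3, 21, 35, 45]
insert(28) -> [3, 21, 35, 45, 28]

Final heap: [3, 21, 35, 45, 28]
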